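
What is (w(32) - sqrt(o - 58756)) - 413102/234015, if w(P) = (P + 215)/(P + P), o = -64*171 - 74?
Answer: 31363177/14976960 - I*sqrt(69774) ≈ 2.0941 - 264.15*I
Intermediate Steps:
o = -11018 (o = -10944 - 74 = -11018)
w(P) = (215 + P)/(2*P) (w(P) = (215 + P)/((2*P)) = (215 + P)*(1/(2*P)) = (215 + P)/(2*P))
(w(32) - sqrt(o - 58756)) - 413102/234015 = ((1/2)*(215 + 32)/32 - sqrt(-11018 - 58756)) - 413102/234015 = ((1/2)*(1/32)*247 - sqrt(-69774)) - 413102*1/234015 = (247/64 - I*sqrt(69774)) - 413102/234015 = 31363177/14976960 - I*sqrt(69774)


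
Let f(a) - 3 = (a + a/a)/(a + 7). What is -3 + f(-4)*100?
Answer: 197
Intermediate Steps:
f(a) = 3 + (1 + a)/(7 + a) (f(a) = 3 + (a + a/a)/(a + 7) = 3 + (a + 1)/(7 + a) = 3 + (1 + a)/(7 + a))
-3 + f(-4)*100 = -3 + (2*(11 + 2*(-4))/(7 - 4))*100 = -3 + (2*(11 - 8)/3)*100 = -3 + (2*(1/3)*3)*100 = -3 + 2*100 = -3 + 200 = 197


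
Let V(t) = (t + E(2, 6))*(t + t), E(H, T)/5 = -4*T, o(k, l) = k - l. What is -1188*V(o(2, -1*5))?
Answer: 1879416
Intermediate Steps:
E(H, T) = -20*T (E(H, T) = 5*(-4*T) = -20*T)
V(t) = 2*t*(-120 + t) (V(t) = (t - 20*6)*(t + t) = (t - 120)*(2*t) = (-120 + t)*(2*t) = 2*t*(-120 + t))
-1188*V(o(2, -1*5)) = -2376*(2 - (-1)*5)*(-120 + (2 - (-1)*5)) = -2376*(2 - 1*(-5))*(-120 + (2 - 1*(-5))) = -2376*(2 + 5)*(-120 + (2 + 5)) = -2376*7*(-120 + 7) = -2376*7*(-113) = -1188*(-1582) = 1879416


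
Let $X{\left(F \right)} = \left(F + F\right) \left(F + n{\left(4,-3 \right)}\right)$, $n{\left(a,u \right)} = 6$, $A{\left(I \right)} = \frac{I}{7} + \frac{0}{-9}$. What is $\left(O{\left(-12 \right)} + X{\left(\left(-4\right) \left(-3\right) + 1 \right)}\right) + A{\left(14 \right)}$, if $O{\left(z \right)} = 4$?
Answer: $500$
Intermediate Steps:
$A{\left(I \right)} = \frac{I}{7}$ ($A{\left(I \right)} = I \frac{1}{7} + 0 \left(- \frac{1}{9}\right) = \frac{I}{7} + 0 = \frac{I}{7}$)
$X{\left(F \right)} = 2 F \left(6 + F\right)$ ($X{\left(F \right)} = \left(F + F\right) \left(F + 6\right) = 2 F \left(6 + F\right)$)
$\left(O{\left(-12 \right)} + X{\left(\left(-4\right) \left(-3\right) + 1 \right)}\right) + A{\left(14 \right)} = \left(4 + 2 \left(\left(-4\right) \left(-3\right) + 1\right) \left(6 + \left(\left(-4\right) \left(-3\right) + 1\right)\right)\right) + \frac{1}{7} \cdot 14 = \left(4 + 2 \left(12 + 1\right) \left(6 + \left(12 + 1\right)\right)\right) + 2 = \left(4 + 2 \cdot 13 \left(6 + 13\right)\right) + 2 = \left(4 + 2 \cdot 13 \cdot 19\right) + 2 = \left(4 + 494\right) + 2 = 498 + 2 = 500$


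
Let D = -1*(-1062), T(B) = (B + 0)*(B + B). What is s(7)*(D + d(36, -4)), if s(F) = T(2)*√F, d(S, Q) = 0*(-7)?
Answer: 8496*√7 ≈ 22478.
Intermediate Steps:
d(S, Q) = 0
T(B) = 2*B² (T(B) = B*(2*B) = 2*B²)
D = 1062
s(F) = 8*√F (s(F) = (2*2²)*√F = (2*4)*√F = 8*√F)
s(7)*(D + d(36, -4)) = (8*√7)*(1062 + 0) = (8*√7)*1062 = 8496*√7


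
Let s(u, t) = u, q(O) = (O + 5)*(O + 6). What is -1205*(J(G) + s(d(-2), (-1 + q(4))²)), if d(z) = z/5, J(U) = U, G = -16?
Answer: 19762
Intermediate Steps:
q(O) = (5 + O)*(6 + O)
d(z) = z/5 (d(z) = z*(⅕) = z/5)
-1205*(J(G) + s(d(-2), (-1 + q(4))²)) = -1205*(-16 + (⅕)*(-2)) = -1205*(-16 - ⅖) = -1205*(-82/5) = 19762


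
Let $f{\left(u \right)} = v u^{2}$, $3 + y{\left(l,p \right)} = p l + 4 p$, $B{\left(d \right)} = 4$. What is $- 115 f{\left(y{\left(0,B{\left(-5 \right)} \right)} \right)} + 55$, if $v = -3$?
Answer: $58360$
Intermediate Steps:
$y{\left(l,p \right)} = -3 + 4 p + l p$ ($y{\left(l,p \right)} = -3 + \left(p l + 4 p\right) = -3 + \left(l p + 4 p\right) = -3 + \left(4 p + l p\right) = -3 + 4 p + l p$)
$f{\left(u \right)} = - 3 u^{2}$
$- 115 f{\left(y{\left(0,B{\left(-5 \right)} \right)} \right)} + 55 = - 115 \left(- 3 \left(-3 + 4 \cdot 4 + 0 \cdot 4\right)^{2}\right) + 55 = - 115 \left(- 3 \left(-3 + 16 + 0\right)^{2}\right) + 55 = - 115 \left(- 3 \cdot 13^{2}\right) + 55 = - 115 \left(\left(-3\right) 169\right) + 55 = \left(-115\right) \left(-507\right) + 55 = 58305 + 55 = 58360$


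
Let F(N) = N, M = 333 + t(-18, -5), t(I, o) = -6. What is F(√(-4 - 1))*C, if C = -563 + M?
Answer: -236*I*√5 ≈ -527.71*I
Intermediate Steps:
M = 327 (M = 333 - 6 = 327)
C = -236 (C = -563 + 327 = -236)
F(√(-4 - 1))*C = √(-4 - 1)*(-236) = √(-5)*(-236) = (I*√5)*(-236) = -236*I*√5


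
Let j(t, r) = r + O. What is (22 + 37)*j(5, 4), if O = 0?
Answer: 236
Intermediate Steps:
j(t, r) = r (j(t, r) = r + 0 = r)
(22 + 37)*j(5, 4) = (22 + 37)*4 = 59*4 = 236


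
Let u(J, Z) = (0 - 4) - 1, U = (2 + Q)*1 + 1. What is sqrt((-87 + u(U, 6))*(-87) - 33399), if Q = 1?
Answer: I*sqrt(25395) ≈ 159.36*I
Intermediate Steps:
U = 4 (U = (2 + 1)*1 + 1 = 3*1 + 1 = 3 + 1 = 4)
u(J, Z) = -5 (u(J, Z) = -4 - 1 = -5)
sqrt((-87 + u(U, 6))*(-87) - 33399) = sqrt((-87 - 5)*(-87) - 33399) = sqrt(-92*(-87) - 33399) = sqrt(8004 - 33399) = sqrt(-25395) = I*sqrt(25395)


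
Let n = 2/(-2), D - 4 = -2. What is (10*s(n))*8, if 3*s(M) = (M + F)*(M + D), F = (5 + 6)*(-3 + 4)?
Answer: 800/3 ≈ 266.67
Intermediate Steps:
D = 2 (D = 4 - 2 = 2)
F = 11 (F = 11*1 = 11)
n = -1 (n = 2*(-½) = -1)
s(M) = (2 + M)*(11 + M)/3 (s(M) = ((M + 11)*(M + 2))/3 = ((11 + M)*(2 + M))/3 = ((2 + M)*(11 + M))/3 = (2 + M)*(11 + M)/3)
(10*s(n))*8 = (10*(22/3 + (⅓)*(-1)² + (13/3)*(-1)))*8 = (10*(22/3 + (⅓)*1 - 13/3))*8 = (10*(22/3 + ⅓ - 13/3))*8 = (10*(10/3))*8 = (100/3)*8 = 800/3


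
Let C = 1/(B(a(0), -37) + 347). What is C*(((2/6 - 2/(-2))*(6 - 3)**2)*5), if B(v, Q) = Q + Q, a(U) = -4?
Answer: 20/91 ≈ 0.21978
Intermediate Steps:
B(v, Q) = 2*Q
C = 1/273 (C = 1/(2*(-37) + 347) = 1/(-74 + 347) = 1/273 ≈ 0.0036630)
C*(((2/6 - 2/(-2))*(6 - 3)**2)*5) = (((2/6 - 2/(-2))*(6 - 3)**2)*5)/273 = (((2*(1/6) - 2*(-1/2))*3**2)*5)/273 = (((1/3 + 1)*9)*5)/273 = (((4/3)*9)*5)/273 = (12*5)/273 = (1/273)*60 = 20/91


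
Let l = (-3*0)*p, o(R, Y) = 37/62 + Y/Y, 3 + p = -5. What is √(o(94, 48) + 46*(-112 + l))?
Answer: 5*I*√791926/62 ≈ 71.766*I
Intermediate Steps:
p = -8 (p = -3 - 5 = -8)
o(R, Y) = 99/62 (o(R, Y) = 37*(1/62) + 1 = 37/62 + 1 = 99/62)
l = 0 (l = -3*0*(-8) = 0*(-8) = 0)
√(o(94, 48) + 46*(-112 + l)) = √(99/62 + 46*(-112 + 0)) = √(99/62 + 46*(-112)) = √(99/62 - 5152) = √(-319325/62) = 5*I*√791926/62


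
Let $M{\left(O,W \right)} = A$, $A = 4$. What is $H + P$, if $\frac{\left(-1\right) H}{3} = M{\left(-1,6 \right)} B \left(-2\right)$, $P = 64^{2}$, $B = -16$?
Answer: $3712$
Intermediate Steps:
$P = 4096$
$M{\left(O,W \right)} = 4$
$H = -384$ ($H = - 3 \cdot 4 \left(-16\right) \left(-2\right) = - 3 \left(\left(-64\right) \left(-2\right)\right) = \left(-3\right) 128 = -384$)
$H + P = -384 + 4096 = 3712$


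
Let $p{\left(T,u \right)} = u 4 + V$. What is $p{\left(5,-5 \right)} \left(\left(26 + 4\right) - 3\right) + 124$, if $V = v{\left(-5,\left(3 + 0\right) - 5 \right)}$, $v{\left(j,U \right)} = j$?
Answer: $-551$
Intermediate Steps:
$V = -5$
$p{\left(T,u \right)} = -5 + 4 u$ ($p{\left(T,u \right)} = u 4 - 5 = 4 u - 5 = -5 + 4 u$)
$p{\left(5,-5 \right)} \left(\left(26 + 4\right) - 3\right) + 124 = \left(-5 + 4 \left(-5\right)\right) \left(\left(26 + 4\right) - 3\right) + 124 = \left(-5 - 20\right) \left(30 - 3\right) + 124 = \left(-25\right) 27 + 124 = -675 + 124 = -551$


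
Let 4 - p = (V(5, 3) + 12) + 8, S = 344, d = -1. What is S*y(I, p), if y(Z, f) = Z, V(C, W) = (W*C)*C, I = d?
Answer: -344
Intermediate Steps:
I = -1
V(C, W) = W*C² (V(C, W) = (C*W)*C = W*C²)
p = -91 (p = 4 - ((3*5² + 12) + 8) = 4 - ((3*25 + 12) + 8) = 4 - ((75 + 12) + 8) = 4 - (87 + 8) = 4 - 1*95 = 4 - 95 = -91)
S*y(I, p) = 344*(-1) = -344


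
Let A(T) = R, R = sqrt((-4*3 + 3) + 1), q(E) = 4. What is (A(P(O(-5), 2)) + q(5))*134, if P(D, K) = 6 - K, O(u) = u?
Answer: 536 + 268*I*sqrt(2) ≈ 536.0 + 379.01*I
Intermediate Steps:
R = 2*I*sqrt(2) (R = sqrt((-12 + 3) + 1) = sqrt(-9 + 1) = sqrt(-8) = 2*I*sqrt(2) ≈ 2.8284*I)
A(T) = 2*I*sqrt(2)
(A(P(O(-5), 2)) + q(5))*134 = (2*I*sqrt(2) + 4)*134 = (4 + 2*I*sqrt(2))*134 = 536 + 268*I*sqrt(2)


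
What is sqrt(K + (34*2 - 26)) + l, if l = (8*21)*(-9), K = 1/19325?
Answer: -1512 + sqrt(627406223)/3865 ≈ -1505.5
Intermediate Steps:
K = 1/19325 ≈ 5.1746e-5
l = -1512 (l = 168*(-9) = -1512)
sqrt(K + (34*2 - 26)) + l = sqrt(1/19325 + (34*2 - 26)) - 1512 = sqrt(1/19325 + (68 - 26)) - 1512 = sqrt(1/19325 + 42) - 1512 = sqrt(811651/19325) - 1512 = sqrt(627406223)/3865 - 1512 = -1512 + sqrt(627406223)/3865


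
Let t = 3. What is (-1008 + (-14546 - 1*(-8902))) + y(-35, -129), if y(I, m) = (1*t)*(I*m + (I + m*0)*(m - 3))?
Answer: 20753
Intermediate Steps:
y(I, m) = 3*I*m + 3*I*(-3 + m) (y(I, m) = (1*3)*(I*m + (I + m*0)*(m - 3)) = 3*(I*m + (I + 0)*(-3 + m)) = 3*(I*m + I*(-3 + m)) = 3*I*m + 3*I*(-3 + m))
(-1008 + (-14546 - 1*(-8902))) + y(-35, -129) = (-1008 + (-14546 - 1*(-8902))) + 3*(-35)*(-3 + 2*(-129)) = (-1008 + (-14546 + 8902)) + 3*(-35)*(-3 - 258) = (-1008 - 5644) + 3*(-35)*(-261) = -6652 + 27405 = 20753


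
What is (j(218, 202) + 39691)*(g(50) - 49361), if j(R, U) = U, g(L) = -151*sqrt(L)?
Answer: -1969158373 - 30119215*sqrt(2) ≈ -2.0118e+9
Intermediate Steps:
(j(218, 202) + 39691)*(g(50) - 49361) = (202 + 39691)*(-755*sqrt(2) - 49361) = 39893*(-755*sqrt(2) - 49361) = 39893*(-49361 - 755*sqrt(2)) = -1969158373 - 30119215*sqrt(2)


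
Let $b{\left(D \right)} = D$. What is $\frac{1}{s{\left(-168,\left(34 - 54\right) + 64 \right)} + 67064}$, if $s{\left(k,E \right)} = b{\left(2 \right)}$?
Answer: $\frac{1}{67066} \approx 1.4911 \cdot 10^{-5}$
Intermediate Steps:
$s{\left(k,E \right)} = 2$
$\frac{1}{s{\left(-168,\left(34 - 54\right) + 64 \right)} + 67064} = \frac{1}{2 + 67064} = \frac{1}{67066}$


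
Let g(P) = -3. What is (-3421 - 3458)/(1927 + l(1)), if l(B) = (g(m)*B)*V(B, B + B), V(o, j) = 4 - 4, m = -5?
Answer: -6879/1927 ≈ -3.5698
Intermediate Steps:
V(o, j) = 0
l(B) = 0 (l(B) = -3*B*0 = 0)
(-3421 - 3458)/(1927 + l(1)) = (-3421 - 3458)/(1927 + 0) = -6879/1927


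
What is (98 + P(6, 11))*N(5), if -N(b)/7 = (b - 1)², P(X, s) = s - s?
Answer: -10976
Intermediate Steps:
P(X, s) = 0
N(b) = -7*(-1 + b)² (N(b) = -7*(b - 1)² = -7*(-1 + b)²)
(98 + P(6, 11))*N(5) = (98 + 0)*(-7*(-1 + 5)²) = 98*(-7*4²) = 98*(-7*16) = 98*(-112) = -10976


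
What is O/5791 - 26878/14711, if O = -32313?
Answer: -631007041/85191401 ≈ -7.4069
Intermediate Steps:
O/5791 - 26878/14711 = -32313/5791 - 26878/14711 = -631007041/85191401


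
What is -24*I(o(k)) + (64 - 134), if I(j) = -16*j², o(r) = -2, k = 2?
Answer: 1466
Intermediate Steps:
-24*I(o(k)) + (64 - 134) = -(-384)*(-2)² + (64 - 134) = -(-384)*4 - 70 = -24*(-64) - 70 = 1536 - 70 = 1466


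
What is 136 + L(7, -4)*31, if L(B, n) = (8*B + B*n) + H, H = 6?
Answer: 1190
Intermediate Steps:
L(B, n) = 6 + 8*B + B*n (L(B, n) = (8*B + B*n) + 6 = 6 + 8*B + B*n)
136 + L(7, -4)*31 = 136 + (6 + 8*7 + 7*(-4))*31 = 136 + (6 + 56 - 28)*31 = 136 + 34*31 = 136 + 1054 = 1190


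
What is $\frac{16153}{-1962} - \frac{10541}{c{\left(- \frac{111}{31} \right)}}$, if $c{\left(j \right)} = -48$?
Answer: $\frac{3317683}{15696} \approx 211.37$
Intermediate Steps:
$\frac{16153}{-1962} - \frac{10541}{c{\left(- \frac{111}{31} \right)}} = \frac{16153}{-1962} - \frac{10541}{-48} = 16153 \left(- \frac{1}{1962}\right) - - \frac{10541}{48} = - \frac{16153}{1962} + \frac{10541}{48} = \frac{3317683}{15696}$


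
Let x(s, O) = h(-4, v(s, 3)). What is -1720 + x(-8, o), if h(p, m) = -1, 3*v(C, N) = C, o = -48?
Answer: -1721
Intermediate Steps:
v(C, N) = C/3
x(s, O) = -1
-1720 + x(-8, o) = -1720 - 1 = -1721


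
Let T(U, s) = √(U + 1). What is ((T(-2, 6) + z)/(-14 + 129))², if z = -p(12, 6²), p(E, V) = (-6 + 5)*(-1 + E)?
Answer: (11 + I)²/13225 ≈ 0.0090737 + 0.0016635*I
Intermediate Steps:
T(U, s) = √(1 + U)
p(E, V) = 1 - E (p(E, V) = -(-1 + E) = 1 - E)
z = 11 (z = -(1 - 1*12) = -(1 - 12) = -1*(-11) = 11)
((T(-2, 6) + z)/(-14 + 129))² = ((√(1 - 2) + 11)/(-14 + 129))² = ((√(-1) + 11)/115)² = ((I + 11)*(1/115))² = ((11 + I)*(1/115))² = (11/115 + I/115)²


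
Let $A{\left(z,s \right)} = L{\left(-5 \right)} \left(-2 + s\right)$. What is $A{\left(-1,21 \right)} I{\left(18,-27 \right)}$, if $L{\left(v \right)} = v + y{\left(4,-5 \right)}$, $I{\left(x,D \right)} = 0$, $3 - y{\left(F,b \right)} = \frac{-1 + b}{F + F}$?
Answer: $0$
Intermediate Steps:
$y{\left(F,b \right)} = 3 - \frac{-1 + b}{2 F}$ ($y{\left(F,b \right)} = 3 - \frac{-1 + b}{F + F} = 3 - \frac{-1 + b}{2 F}$)
$L{\left(v \right)} = \frac{15}{4} + v$ ($L{\left(v \right)} = v + \frac{1 - -5 + 6 \cdot 4}{2 \cdot 4} = v + \frac{1}{2} \cdot \frac{1}{4} \left(1 + 5 + 24\right) = v + \frac{1}{2} \cdot \frac{1}{4} \cdot 30 = v + \frac{15}{4} = \frac{15}{4} + v$)
$A{\left(z,s \right)} = \frac{5}{2} - \frac{5 s}{4}$ ($A{\left(z,s \right)} = \left(\frac{15}{4} - 5\right) \left(-2 + s\right) = - \frac{5 \left(-2 + s\right)}{4} = \frac{5}{2} - \frac{5 s}{4}$)
$A{\left(-1,21 \right)} I{\left(18,-27 \right)} = \left(\frac{5}{2} - \frac{105}{4}\right) 0 = \left(- \frac{95}{4}\right) 0 = 0$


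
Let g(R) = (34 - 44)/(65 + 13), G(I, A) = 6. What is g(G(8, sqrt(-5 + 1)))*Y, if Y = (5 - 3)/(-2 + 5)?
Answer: -10/117 ≈ -0.085470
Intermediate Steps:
Y = 2/3 ≈ 0.66667
g(R) = -5/39 (g(R) = -10/78 = -10*1/78 = -5/39)
g(G(8, sqrt(-5 + 1)))*Y = -5/39*2/3 = -10/117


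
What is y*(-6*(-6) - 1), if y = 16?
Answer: 560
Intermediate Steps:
y*(-6*(-6) - 1) = 16*(-6*(-6) - 1) = 16*(36 - 1) = 16*35 = 560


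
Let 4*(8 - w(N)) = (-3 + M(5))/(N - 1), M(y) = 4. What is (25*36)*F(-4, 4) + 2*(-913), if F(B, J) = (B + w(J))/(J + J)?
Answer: -11083/8 ≈ -1385.4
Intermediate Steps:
w(N) = 8 - 1/(4*(-1 + N)) (w(N) = 8 - (-3 + 4)/(4*(N - 1)) = 8 - 1/(4*(-1 + N)))
F(B, J) = (B + (-33 + 32*J)/(4*(-1 + J)))/(2*J) (F(B, J) = (B + (-33 + 32*J)/(4*(-1 + J)))/(J + J) = (B + (-33 + 32*J)/(4*(-1 + J)))/((2*J)) = (B + (-33 + 32*J)/(4*(-1 + J)))*(1/(2*J)) = (B + (-33 + 32*J)/(4*(-1 + J)))/(2*J))
(25*36)*F(-4, 4) + 2*(-913) = (25*36)*((1/8)*(-33 + 32*4 + 4*(-4)*(-1 + 4))/(4*(-1 + 4))) + 2*(-913) = 900*((1/8)*(1/4)*(-33 + 128 + 4*(-4)*3)/3) - 1826 = 900*((1/8)*(1/4)*(1/3)*(-33 + 128 - 48)) - 1826 = 900*((1/8)*(1/4)*(1/3)*47) - 1826 = 900*(47/96) - 1826 = 3525/8 - 1826 = -11083/8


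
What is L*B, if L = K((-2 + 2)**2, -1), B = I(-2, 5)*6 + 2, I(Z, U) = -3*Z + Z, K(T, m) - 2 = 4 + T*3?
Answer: 156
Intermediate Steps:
K(T, m) = 6 + 3*T (K(T, m) = 2 + (4 + T*3) = 2 + (4 + 3*T) = 6 + 3*T)
I(Z, U) = -2*Z
B = 26 (B = -2*(-2)*6 + 2 = 4*6 + 2 = 24 + 2 = 26)
L = 6 (L = 6 + 3*(-2 + 2)**2 = 6 + 3*0**2 = 6 + 3*0 = 6 + 0 = 6)
L*B = 6*26 = 156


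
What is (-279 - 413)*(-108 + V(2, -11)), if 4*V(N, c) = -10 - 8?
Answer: 77850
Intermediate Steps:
V(N, c) = -9/2 (V(N, c) = (-10 - 8)/4 = (¼)*(-18) = -9/2)
(-279 - 413)*(-108 + V(2, -11)) = (-279 - 413)*(-108 - 9/2) = -692*(-225/2) = 77850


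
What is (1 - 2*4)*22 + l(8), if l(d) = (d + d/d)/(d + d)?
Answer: -2455/16 ≈ -153.44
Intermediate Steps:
l(d) = (1 + d)/(2*d) (l(d) = (d + 1)/((2*d)) = (1 + d)*(1/(2*d)) = (1 + d)/(2*d))
(1 - 2*4)*22 + l(8) = (1 - 2*4)*22 + (½)*(1 + 8)/8 = (1 - 8)*22 + (½)*(⅛)*9 = -7*22 + 9/16 = -154 + 9/16 = -2455/16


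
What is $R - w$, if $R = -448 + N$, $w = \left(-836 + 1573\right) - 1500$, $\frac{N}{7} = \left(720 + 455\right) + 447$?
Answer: $11669$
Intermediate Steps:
$N = 11354$ ($N = 7 \left(\left(720 + 455\right) + 447\right) = 7 \left(1175 + 447\right) = 7 \cdot 1622 = 11354$)
$w = -763$ ($w = 737 - 1500 = -763$)
$R = 10906$ ($R = -448 + 11354 = 10906$)
$R - w = 10906 - -763 = 10906 + 763 = 11669$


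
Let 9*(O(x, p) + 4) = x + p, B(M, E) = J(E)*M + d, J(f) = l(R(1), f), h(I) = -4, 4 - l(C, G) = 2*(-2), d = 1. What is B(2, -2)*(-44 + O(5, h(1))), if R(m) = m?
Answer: -7327/9 ≈ -814.11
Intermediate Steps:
l(C, G) = 8 (l(C, G) = 4 - 2*(-2) = 4 - 1*(-4) = 4 + 4 = 8)
J(f) = 8
B(M, E) = 1 + 8*M (B(M, E) = 8*M + 1 = 1 + 8*M)
O(x, p) = -4 + p/9 + x/9 (O(x, p) = -4 + (x + p)/9 = -4 + (p + x)/9 = -4 + (p/9 + x/9) = -4 + p/9 + x/9)
B(2, -2)*(-44 + O(5, h(1))) = (1 + 8*2)*(-44 + (-4 + (⅑)*(-4) + (⅑)*5)) = (1 + 16)*(-44 + (-4 - 4/9 + 5/9)) = 17*(-44 - 35/9) = 17*(-431/9) = -7327/9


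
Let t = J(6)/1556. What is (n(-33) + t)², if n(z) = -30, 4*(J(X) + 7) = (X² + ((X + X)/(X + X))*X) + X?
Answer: 2178555625/2421136 ≈ 899.81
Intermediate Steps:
J(X) = -7 + X/2 + X²/4 (J(X) = -7 + ((X² + ((X + X)/(X + X))*X) + X)/4 = -7 + ((X² + ((2*X)/((2*X)))*X) + X)/4 = -7 + ((X² + ((2*X)*(1/(2*X)))*X) + X)/4 = -7 + ((X² + 1*X) + X)/4 = -7 + ((X² + X) + X)/4 = -7 + ((X + X²) + X)/4 = -7 + (X² + 2*X)/4 = -7 + (X/2 + X²/4) = -7 + X/2 + X²/4)
t = 5/1556 (t = (-7 + (½)*6 + (¼)*6²)/1556 = (-7 + 3 + (¼)*36)*(1/1556) = (-7 + 3 + 9)*(1/1556) = 5*(1/1556) = 5/1556 ≈ 0.0032134)
(n(-33) + t)² = (-30 + 5/1556)² = (-46675/1556)² = 2178555625/2421136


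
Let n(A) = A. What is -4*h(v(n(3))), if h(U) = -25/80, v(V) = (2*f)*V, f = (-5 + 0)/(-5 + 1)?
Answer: 5/4 ≈ 1.2500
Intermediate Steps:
f = 5/4 (f = -5/(-4) = -5*(-1/4) = 5/4 ≈ 1.2500)
v(V) = 5*V/2 (v(V) = (2*(5/4))*V = 5*V/2)
h(U) = -5/16 (h(U) = -25*1/80 = -5/16)
-4*h(v(n(3))) = -4*(-5/16) = 5/4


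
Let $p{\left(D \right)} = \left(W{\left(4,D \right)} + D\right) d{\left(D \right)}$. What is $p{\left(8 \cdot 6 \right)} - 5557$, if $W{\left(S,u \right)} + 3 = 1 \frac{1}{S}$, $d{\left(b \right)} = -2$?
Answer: $- \frac{11295}{2} \approx -5647.5$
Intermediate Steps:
$W{\left(S,u \right)} = -3 + \frac{1}{S}$ ($W{\left(S,u \right)} = -3 + 1 \frac{1}{S} = -3 + \frac{1}{S}$)
$p{\left(D \right)} = \frac{11}{2} - 2 D$ ($p{\left(D \right)} = \left(\left(-3 + \frac{1}{4}\right) + D\right) \left(-2\right) = \left(- \frac{11}{4} + D\right) \left(-2\right) = \frac{11}{2} - 2 D$)
$p{\left(8 \cdot 6 \right)} - 5557 = \left(\frac{11}{2} - 2 \cdot 8 \cdot 6\right) - 5557 = \left(\frac{11}{2} - 96\right) - 5557 = - \frac{181}{2} - 5557 = - \frac{11295}{2}$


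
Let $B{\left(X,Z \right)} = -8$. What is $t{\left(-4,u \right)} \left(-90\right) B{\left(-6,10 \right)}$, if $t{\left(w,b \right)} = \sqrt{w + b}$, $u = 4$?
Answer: $0$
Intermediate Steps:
$t{\left(w,b \right)} = \sqrt{b + w}$
$t{\left(-4,u \right)} \left(-90\right) B{\left(-6,10 \right)} = \sqrt{4 - 4} \left(-90\right) \left(-8\right) = \sqrt{0} \left(-90\right) \left(-8\right) = 0 \left(-90\right) \left(-8\right) = 0 \left(-8\right) = 0$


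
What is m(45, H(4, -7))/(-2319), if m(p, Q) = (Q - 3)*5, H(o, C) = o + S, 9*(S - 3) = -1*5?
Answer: -155/20871 ≈ -0.0074266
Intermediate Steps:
S = 22/9 (S = 3 + (-1*5)/9 = 3 + (⅑)*(-5) = 3 - 5/9 = 22/9 ≈ 2.4444)
H(o, C) = 22/9 + o (H(o, C) = o + 22/9 = 22/9 + o)
m(p, Q) = -15 + 5*Q (m(p, Q) = (-3 + Q)*5 = -15 + 5*Q)
m(45, H(4, -7))/(-2319) = (-15 + 5*(22/9 + 4))/(-2319) = (-15 + 5*(58/9))*(-1/2319) = (-15 + 290/9)*(-1/2319) = (155/9)*(-1/2319) = -155/20871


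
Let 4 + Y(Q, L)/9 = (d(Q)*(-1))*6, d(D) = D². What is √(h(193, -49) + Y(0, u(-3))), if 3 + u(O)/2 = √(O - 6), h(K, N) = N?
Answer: I*√85 ≈ 9.2195*I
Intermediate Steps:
u(O) = -6 + 2*√(-6 + O) (u(O) = -6 + 2*√(O - 6) = -6 + 2*√(-6 + O))
Y(Q, L) = -36 - 54*Q² (Y(Q, L) = -36 + 9*((Q²*(-1))*6) = -36 + 9*(-Q²*6) = -36 + 9*(-6*Q²) = -36 - 54*Q²)
√(h(193, -49) + Y(0, u(-3))) = √(-49 + (-36 - 54*0²)) = √(-49 + (-36 - 54*0)) = √(-49 + (-36 + 0)) = √(-49 - 36) = √(-85) = I*√85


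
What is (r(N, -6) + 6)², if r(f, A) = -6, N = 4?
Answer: 0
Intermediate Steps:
(r(N, -6) + 6)² = (-6 + 6)² = 0² = 0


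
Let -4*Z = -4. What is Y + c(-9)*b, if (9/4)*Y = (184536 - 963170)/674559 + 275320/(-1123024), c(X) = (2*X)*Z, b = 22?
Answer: -169008395627438/426119594859 ≈ -396.62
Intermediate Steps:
Z = 1 (Z = -1/4*(-4) = 1)
c(X) = 2*X (c(X) = (2*X)*1 = 2*X)
Y = -265036063274/426119594859 (Y = 4*((184536 - 963170)/674559 + 275320/(-1123024))/9 = 4*(-778634*1/674559 + 275320*(-1/1123024))/9 = 4*(-778634/674559 - 34415/140378)/9 = (4/9)*(-132518031637/94693243302) = -265036063274/426119594859 ≈ -0.62198)
Y + c(-9)*b = -265036063274/426119594859 + (2*(-9))*22 = -265036063274/426119594859 - 18*22 = -265036063274/426119594859 - 396 = -169008395627438/426119594859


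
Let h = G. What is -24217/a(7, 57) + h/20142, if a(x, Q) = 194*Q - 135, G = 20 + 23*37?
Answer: -159421627/73337022 ≈ -2.1738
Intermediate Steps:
G = 871 (G = 20 + 851 = 871)
h = 871
a(x, Q) = -135 + 194*Q
-24217/a(7, 57) + h/20142 = -24217/(-135 + 194*57) + 871/20142 = -24217/(-135 + 11058) + 871*(1/20142) = -24217/10923 + 871/20142 = -159421627/73337022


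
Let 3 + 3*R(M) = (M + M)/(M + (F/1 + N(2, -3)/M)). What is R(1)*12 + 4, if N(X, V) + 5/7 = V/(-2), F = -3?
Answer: -248/17 ≈ -14.588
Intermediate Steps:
N(X, V) = -5/7 - V/2 (N(X, V) = -5/7 + V/(-2) = -5/7 + V*(-½) = -5/7 - V/2)
R(M) = -1 + 2*M/(3*(-3 + M + 11/(14*M))) (R(M) = -1 + ((M + M)/(M + (-3/1 + (-5/7 - ½*(-3))/M)))/3 = -1 + ((2*M)/(M + (-3*1 + (-5/7 + 3/2)/M)))/3 = -1 + ((2*M)/(M + (-3 + 11/(14*M))))/3 = -1 + ((2*M)/(-3 + M + 11/(14*M)))/3 = -1 + (2*M/(-3 + M + 11/(14*M)))/3 = -1 + 2*M/(3*(-3 + M + 11/(14*M))))
R(1)*12 + 4 = ((-33 - 14*1² + 126*1)/(3*(11 - 42*1 + 14*1²)))*12 + 4 = ((-33 - 14*1 + 126)/(3*(11 - 42 + 14*1)))*12 + 4 = ((-33 - 14 + 126)/(3*(11 - 42 + 14)))*12 + 4 = ((⅓)*79/(-17))*12 + 4 = ((⅓)*(-1/17)*79)*12 + 4 = -79/51*12 + 4 = -316/17 + 4 = -248/17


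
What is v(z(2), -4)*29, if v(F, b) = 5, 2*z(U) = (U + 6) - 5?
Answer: 145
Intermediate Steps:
z(U) = 1/2 + U/2 (z(U) = ((U + 6) - 5)/2 = ((6 + U) - 5)/2 = (1 + U)/2 = 1/2 + U/2)
v(z(2), -4)*29 = 5*29 = 145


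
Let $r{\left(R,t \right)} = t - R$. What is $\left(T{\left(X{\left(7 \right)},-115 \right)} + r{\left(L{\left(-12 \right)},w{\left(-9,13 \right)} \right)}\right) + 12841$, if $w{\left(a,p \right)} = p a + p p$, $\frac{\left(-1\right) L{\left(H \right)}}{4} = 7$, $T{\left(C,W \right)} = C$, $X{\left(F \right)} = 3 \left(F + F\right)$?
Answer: $12963$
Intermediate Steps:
$X{\left(F \right)} = 6 F$ ($X{\left(F \right)} = 3 \cdot 2 F = 6 F$)
$L{\left(H \right)} = -28$ ($L{\left(H \right)} = \left(-4\right) 7 = -28$)
$w{\left(a,p \right)} = p^{2} + a p$ ($w{\left(a,p \right)} = a p + p^{2} = p^{2} + a p$)
$\left(T{\left(X{\left(7 \right)},-115 \right)} + r{\left(L{\left(-12 \right)},w{\left(-9,13 \right)} \right)}\right) + 12841 = \left(6 \cdot 7 - \left(-28 - 13 \left(-9 + 13\right)\right)\right) + 12841 = \left(42 + \left(13 \cdot 4 + 28\right)\right) + 12841 = \left(42 + \left(52 + 28\right)\right) + 12841 = \left(42 + 80\right) + 12841 = 122 + 12841 = 12963$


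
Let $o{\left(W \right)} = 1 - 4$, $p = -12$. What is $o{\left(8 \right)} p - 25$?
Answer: $11$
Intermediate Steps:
$o{\left(W \right)} = -3$ ($o{\left(W \right)} = 1 - 4 = -3$)
$o{\left(8 \right)} p - 25 = \left(-3\right) \left(-12\right) - 25 = 36 - 25 = 11$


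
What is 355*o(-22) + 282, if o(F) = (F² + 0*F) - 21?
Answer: 164647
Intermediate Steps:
o(F) = -21 + F² (o(F) = (F² + 0) - 21 = F² - 21 = -21 + F²)
355*o(-22) + 282 = 355*(-21 + (-22)²) + 282 = 355*(-21 + 484) + 282 = 355*463 + 282 = 164365 + 282 = 164647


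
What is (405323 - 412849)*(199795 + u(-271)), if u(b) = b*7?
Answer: -1489380348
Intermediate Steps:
u(b) = 7*b
(405323 - 412849)*(199795 + u(-271)) = (405323 - 412849)*(199795 + 7*(-271)) = -7526*(199795 - 1897) = -7526*197898 = -1489380348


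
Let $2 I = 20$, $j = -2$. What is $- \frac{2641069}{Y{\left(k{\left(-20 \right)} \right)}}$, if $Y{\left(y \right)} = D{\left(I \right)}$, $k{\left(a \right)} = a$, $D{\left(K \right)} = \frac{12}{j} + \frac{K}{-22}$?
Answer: $\frac{29051759}{71} \approx 4.0918 \cdot 10^{5}$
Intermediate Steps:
$I = 10$ ($I = \frac{1}{2} \cdot 20 = 10$)
$D{\left(K \right)} = -6 - \frac{K}{22}$ ($D{\left(K \right)} = \frac{12}{-2} + \frac{K}{-22} = 12 \left(- \frac{1}{2}\right) + K \left(- \frac{1}{22}\right) = -6 - \frac{K}{22}$)
$Y{\left(y \right)} = - \frac{71}{11}$ ($Y{\left(y \right)} = -6 - \frac{5}{11} = - \frac{71}{11}$)
$- \frac{2641069}{Y{\left(k{\left(-20 \right)} \right)}} = - \frac{2641069}{- \frac{71}{11}} = \left(-2641069\right) \left(- \frac{11}{71}\right) = \frac{29051759}{71}$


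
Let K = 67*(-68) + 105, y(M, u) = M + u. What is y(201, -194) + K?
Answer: -4444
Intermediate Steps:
K = -4451 (K = -4556 + 105 = -4451)
y(201, -194) + K = (201 - 194) - 4451 = 7 - 4451 = -4444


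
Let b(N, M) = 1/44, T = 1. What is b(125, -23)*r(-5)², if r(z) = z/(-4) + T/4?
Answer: 9/176 ≈ 0.051136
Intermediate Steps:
r(z) = ¼ - z/4 (r(z) = z/(-4) + 1/4 = z*(-¼) + 1*(¼) = -z/4 + ¼ = ¼ - z/4)
b(N, M) = 1/44
b(125, -23)*r(-5)² = (¼ - ¼*(-5))²/44 = (¼ + 5/4)²/44 = (3/2)²/44 = (1/44)*(9/4) = 9/176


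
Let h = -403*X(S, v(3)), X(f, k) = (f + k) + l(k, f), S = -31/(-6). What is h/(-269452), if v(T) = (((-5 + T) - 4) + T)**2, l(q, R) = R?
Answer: 377/13038 ≈ 0.028915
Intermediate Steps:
S = 31/6 (S = -31*(-1/6) = 31/6 ≈ 5.1667)
v(T) = (-9 + 2*T)**2 (v(T) = ((-9 + T) + T)**2 = (-9 + 2*T)**2)
X(f, k) = k + 2*f (X(f, k) = (f + k) + f = k + 2*f)
h = -23374/3 (h = -403*((-9 + 2*3)**2 + 2*(31/6)) = -403*((-9 + 6)**2 + 31/3) = -403*((-3)**2 + 31/3) = -403*(9 + 31/3) = -403*58/3 = -23374/3 ≈ -7791.3)
h/(-269452) = -23374/3/(-269452) = -23374/3*(-1/269452) = 377/13038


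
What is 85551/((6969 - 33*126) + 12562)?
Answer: 85551/15373 ≈ 5.5650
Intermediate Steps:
85551/((6969 - 33*126) + 12562) = 85551/((6969 - 4158) + 12562) = 85551/(2811 + 12562) = 85551/15373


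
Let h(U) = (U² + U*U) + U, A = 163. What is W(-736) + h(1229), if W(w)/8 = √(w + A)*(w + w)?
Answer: 3022111 - 11776*I*√573 ≈ 3.0221e+6 - 2.8189e+5*I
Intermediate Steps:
W(w) = 16*w*√(163 + w) (W(w) = 8*(√(w + 163)*(w + w)) = 8*(√(163 + w)*(2*w)) = 8*(2*w*√(163 + w)) = 16*w*√(163 + w))
h(U) = U + 2*U² (h(U) = (U² + U²) + U = 2*U² + U = U + 2*U²)
W(-736) + h(1229) = 16*(-736)*√(163 - 736) + 1229*(1 + 2*1229) = 16*(-736)*√(-573) + 1229*(1 + 2458) = 16*(-736)*(I*√573) + 1229*2459 = -11776*I*√573 + 3022111 = 3022111 - 11776*I*√573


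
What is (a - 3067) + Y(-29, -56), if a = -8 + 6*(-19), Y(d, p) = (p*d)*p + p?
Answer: -94189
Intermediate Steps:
Y(d, p) = p + d*p² (Y(d, p) = (d*p)*p + p = d*p² + p = p + d*p²)
a = -122 (a = -8 - 114 = -122)
(a - 3067) + Y(-29, -56) = (-122 - 3067) - 56*(1 - 29*(-56)) = -3189 - 56*(1 + 1624) = -3189 - 56*1625 = -3189 - 91000 = -94189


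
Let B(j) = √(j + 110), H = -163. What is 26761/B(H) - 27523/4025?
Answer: -27523/4025 - 26761*I*√53/53 ≈ -6.838 - 3675.9*I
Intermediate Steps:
B(j) = √(110 + j)
26761/B(H) - 27523/4025 = 26761/(√(110 - 163)) - 27523/4025 = 26761/(√(-53)) - 27523*1/4025 = 26761/((I*√53)) - 27523/4025 = 26761*(-I*√53/53) - 27523/4025 = -26761*I*√53/53 - 27523/4025 = -27523/4025 - 26761*I*√53/53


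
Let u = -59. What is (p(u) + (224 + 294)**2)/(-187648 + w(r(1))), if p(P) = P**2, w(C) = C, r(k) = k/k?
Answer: -271805/187647 ≈ -1.4485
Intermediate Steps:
r(k) = 1
(p(u) + (224 + 294)**2)/(-187648 + w(r(1))) = ((-59)**2 + (224 + 294)**2)/(-187648 + 1) = (3481 + 518**2)/(-187647) = (3481 + 268324)*(-1/187647) = 271805*(-1/187647) = -271805/187647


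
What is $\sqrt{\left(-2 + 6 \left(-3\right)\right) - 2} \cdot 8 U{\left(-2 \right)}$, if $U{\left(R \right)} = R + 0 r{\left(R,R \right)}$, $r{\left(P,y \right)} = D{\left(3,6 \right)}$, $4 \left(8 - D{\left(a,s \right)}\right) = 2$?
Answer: $- 16 i \sqrt{22} \approx - 75.047 i$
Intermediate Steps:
$D{\left(a,s \right)} = \frac{15}{2}$ ($D{\left(a,s \right)} = 8 - \frac{1}{2} = \frac{15}{2}$)
$r{\left(P,y \right)} = \frac{15}{2}$
$U{\left(R \right)} = R$ ($U{\left(R \right)} = R + 0 \cdot \frac{15}{2} = R + 0 = R$)
$\sqrt{\left(-2 + 6 \left(-3\right)\right) - 2} \cdot 8 U{\left(-2 \right)} = \sqrt{\left(-2 + 6 \left(-3\right)\right) - 2} \cdot 8 \left(-2\right) = \sqrt{\left(-2 - 18\right) - 2} \cdot 8 \left(-2\right) = \sqrt{-20 - 2} \cdot 8 \left(-2\right) = \sqrt{-22} \cdot 8 \left(-2\right) = i \sqrt{22} \cdot 8 \left(-2\right) = 8 i \sqrt{22} \left(-2\right) = - 16 i \sqrt{22}$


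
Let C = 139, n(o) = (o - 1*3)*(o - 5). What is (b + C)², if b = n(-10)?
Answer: 111556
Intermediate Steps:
n(o) = (-5 + o)*(-3 + o) (n(o) = (o - 3)*(-5 + o) = (-3 + o)*(-5 + o) = (-5 + o)*(-3 + o))
b = 195 (b = 15 + (-10)² - 8*(-10) = 15 + 100 + 80 = 195)
(b + C)² = (195 + 139)² = 334² = 111556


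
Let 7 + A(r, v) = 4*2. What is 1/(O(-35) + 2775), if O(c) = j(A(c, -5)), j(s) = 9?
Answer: 1/2784 ≈ 0.00035920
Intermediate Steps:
A(r, v) = 1 (A(r, v) = -7 + 4*2 = -7 + 8 = 1)
O(c) = 9
1/(O(-35) + 2775) = 1/(9 + 2775) = 1/2784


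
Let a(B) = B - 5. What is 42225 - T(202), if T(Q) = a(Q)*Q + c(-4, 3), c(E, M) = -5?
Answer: 2436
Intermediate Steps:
a(B) = -5 + B
T(Q) = -5 + Q*(-5 + Q) (T(Q) = (-5 + Q)*Q - 5 = Q*(-5 + Q) - 5 = -5 + Q*(-5 + Q))
42225 - T(202) = 42225 - (-5 + 202*(-5 + 202)) = 42225 - (-5 + 202*197) = 42225 - (-5 + 39794) = 42225 - 1*39789 = 42225 - 39789 = 2436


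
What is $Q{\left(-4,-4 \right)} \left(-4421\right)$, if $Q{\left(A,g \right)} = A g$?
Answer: $-70736$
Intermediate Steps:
$Q{\left(-4,-4 \right)} \left(-4421\right) = \left(-4\right) \left(-4\right) \left(-4421\right) = 16 \left(-4421\right) = -70736$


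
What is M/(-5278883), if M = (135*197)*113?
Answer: -3005235/5278883 ≈ -0.56929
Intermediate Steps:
M = 3005235 (M = 26595*113 = 3005235)
M/(-5278883) = 3005235/(-5278883) = 3005235*(-1/5278883) = -3005235/5278883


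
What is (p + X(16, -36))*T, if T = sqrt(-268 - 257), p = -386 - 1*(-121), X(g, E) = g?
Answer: -1245*I*sqrt(21) ≈ -5705.3*I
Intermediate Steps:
p = -265 (p = -386 + 121 = -265)
T = 5*I*sqrt(21) (T = sqrt(-525) = 5*I*sqrt(21) ≈ 22.913*I)
(p + X(16, -36))*T = (-265 + 16)*(5*I*sqrt(21)) = -1245*I*sqrt(21)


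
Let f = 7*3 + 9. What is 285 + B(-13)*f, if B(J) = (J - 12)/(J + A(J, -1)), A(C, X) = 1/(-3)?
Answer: 1365/4 ≈ 341.25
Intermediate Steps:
A(C, X) = -⅓
f = 30 (f = 21 + 9 = 30)
B(J) = (-12 + J)/(-⅓ + J) (B(J) = (J - 12)/(J - ⅓) = (-12 + J)/(-⅓ + J))
285 + B(-13)*f = 285 + (3*(-12 - 13)/(-1 + 3*(-13)))*30 = 285 + (3*(-25)/(-1 - 39))*30 = 285 + (3*(-25)/(-40))*30 = 285 + (3*(-1/40)*(-25))*30 = 285 + (15/8)*30 = 285 + 225/4 = 1365/4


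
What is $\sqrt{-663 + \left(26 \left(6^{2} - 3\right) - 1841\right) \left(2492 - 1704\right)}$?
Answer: $i \sqrt{775267} \approx 880.49 i$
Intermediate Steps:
$\sqrt{-663 + \left(26 \left(6^{2} - 3\right) - 1841\right) \left(2492 - 1704\right)} = \sqrt{-663 + \left(26 \left(36 - 3\right) - 1841\right) 788} = \sqrt{-663 + \left(26 \cdot 33 - 1841\right) 788} = \sqrt{-663 + \left(858 - 1841\right) 788} = \sqrt{-663 - 774604} = \sqrt{-775267} = i \sqrt{775267}$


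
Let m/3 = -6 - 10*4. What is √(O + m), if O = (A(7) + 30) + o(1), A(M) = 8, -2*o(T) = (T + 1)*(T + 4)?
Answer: I*√105 ≈ 10.247*I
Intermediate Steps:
o(T) = -(1 + T)*(4 + T)/2 (o(T) = -(T + 1)*(T + 4)/2 = -(1 + T)*(4 + T)/2)
m = -138 (m = 3*(-6 - 10*4) = 3*(-6 - 40) = 3*(-46) = -138)
O = 33 (O = (8 + 30) + (-2 - 5/2*1 - ½*1²) = 38 + (-2 - 5/2 - ½*1) = 38 + (-2 - 5/2 - ½) = 38 - 5 = 33)
√(O + m) = √(33 - 138) = √(-105) = I*√105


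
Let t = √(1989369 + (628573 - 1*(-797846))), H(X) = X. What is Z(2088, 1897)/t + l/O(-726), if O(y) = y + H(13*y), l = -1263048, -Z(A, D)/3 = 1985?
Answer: 105254/847 - 5*√94883/478 ≈ 121.04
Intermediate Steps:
Z(A, D) = -5955 (Z(A, D) = -3*1985 = -5955)
O(y) = 14*y (O(y) = y + 13*y = 14*y)
t = 6*√94883 (t = √(1989369 + (628573 + 797846)) = √(1989369 + 1426419) = √3415788 = 6*√94883 ≈ 1848.2)
Z(2088, 1897)/t + l/O(-726) = -5955*√94883/569298 - 1263048/(14*(-726)) = -5*√94883/478 - 1263048/(-10164) = -5*√94883/478 - 1263048*(-1/10164) = -5*√94883/478 + 105254/847 = 105254/847 - 5*√94883/478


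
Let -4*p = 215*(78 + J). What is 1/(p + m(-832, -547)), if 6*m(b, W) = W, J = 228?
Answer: -3/49616 ≈ -6.0464e-5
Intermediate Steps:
m(b, W) = W/6
p = -32895/2 (p = -215*(78 + 228)/4 = -215*306/4 = -1/4*65790 = -32895/2 ≈ -16448.)
1/(p + m(-832, -547)) = 1/(-32895/2 + (1/6)*(-547)) = 1/(-32895/2 - 547/6) = 1/(-49616/3) = -3/49616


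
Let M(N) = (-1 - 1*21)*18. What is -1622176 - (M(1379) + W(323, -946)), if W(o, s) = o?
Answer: -1622103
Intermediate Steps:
M(N) = -396 (M(N) = (-1 - 21)*18 = -22*18 = -396)
-1622176 - (M(1379) + W(323, -946)) = -1622176 - (-396 + 323) = -1622176 - 1*(-73) = -1622176 + 73 = -1622103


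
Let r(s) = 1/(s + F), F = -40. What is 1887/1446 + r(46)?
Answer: 1064/723 ≈ 1.4716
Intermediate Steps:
r(s) = 1/(-40 + s) (r(s) = 1/(s - 40) = 1/(-40 + s))
1887/1446 + r(46) = 1887/1446 + 1/(-40 + 46) = 1887*(1/1446) + 1/6 = 629/482 + 1/6 = 1064/723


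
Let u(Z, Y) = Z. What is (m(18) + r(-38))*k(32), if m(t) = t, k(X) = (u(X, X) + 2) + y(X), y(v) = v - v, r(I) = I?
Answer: -680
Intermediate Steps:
y(v) = 0
k(X) = 2 + X (k(X) = (X + 2) + 0 = (2 + X) + 0 = 2 + X)
(m(18) + r(-38))*k(32) = (18 - 38)*(2 + 32) = -20*34 = -680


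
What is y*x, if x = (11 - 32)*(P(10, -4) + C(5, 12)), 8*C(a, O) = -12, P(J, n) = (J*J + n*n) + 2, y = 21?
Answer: -102753/2 ≈ -51377.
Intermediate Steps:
P(J, n) = 2 + J² + n² (P(J, n) = (J² + n²) + 2 = 2 + J² + n²)
C(a, O) = -3/2 (C(a, O) = (⅛)*(-12) = -3/2)
x = -4893/2 (x = (11 - 32)*((2 + 10² + (-4)²) - 3/2) = -21*((2 + 100 + 16) - 3/2) = -21*(118 - 3/2) = -21*233/2 = -4893/2 ≈ -2446.5)
y*x = 21*(-4893/2) = -102753/2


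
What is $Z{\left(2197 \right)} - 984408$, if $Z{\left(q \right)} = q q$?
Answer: $3842401$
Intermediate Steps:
$Z{\left(q \right)} = q^{2}$
$Z{\left(2197 \right)} - 984408 = 2197^{2} - 984408 = 4826809 - 984408 = 3842401$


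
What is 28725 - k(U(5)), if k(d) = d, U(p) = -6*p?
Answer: 28755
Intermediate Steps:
28725 - k(U(5)) = 28725 - (-6)*5 = 28725 - 1*(-30) = 28725 + 30 = 28755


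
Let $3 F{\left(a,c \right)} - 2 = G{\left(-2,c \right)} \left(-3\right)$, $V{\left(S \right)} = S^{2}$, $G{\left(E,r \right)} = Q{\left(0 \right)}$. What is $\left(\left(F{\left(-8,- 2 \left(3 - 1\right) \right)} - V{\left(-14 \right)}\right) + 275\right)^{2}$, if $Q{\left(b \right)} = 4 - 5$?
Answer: $\frac{58564}{9} \approx 6507.1$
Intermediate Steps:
$Q{\left(b \right)} = -1$
$G{\left(E,r \right)} = -1$
$F{\left(a,c \right)} = \frac{5}{3}$ ($F{\left(a,c \right)} = \frac{2}{3} + \frac{\left(-1\right) \left(-3\right)}{3} = \frac{2}{3} + \frac{1}{3} \cdot 3 = \frac{2}{3} + 1 = \frac{5}{3}$)
$\left(\left(F{\left(-8,- 2 \left(3 - 1\right) \right)} - V{\left(-14 \right)}\right) + 275\right)^{2} = \left(\left(\frac{5}{3} - \left(-14\right)^{2}\right) + 275\right)^{2} = \left(\left(\frac{5}{3} - 196\right) + 275\right)^{2} = \left(- \frac{583}{3} + 275\right)^{2} = \left(\frac{242}{3}\right)^{2} = \frac{58564}{9}$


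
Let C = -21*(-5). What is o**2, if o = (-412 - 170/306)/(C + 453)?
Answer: 13786369/25220484 ≈ 0.54663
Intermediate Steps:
C = 105
o = -3713/5022 (o = (-412 - 170/306)/(105 + 453) = (-412 - 170*1/306)/558 = (-412 - 5/9)*(1/558) = -3713/9*1/558 = -3713/5022 ≈ -0.73935)
o**2 = (-3713/5022)**2 = 13786369/25220484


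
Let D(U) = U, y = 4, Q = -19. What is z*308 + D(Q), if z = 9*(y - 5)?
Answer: -2791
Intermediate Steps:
z = -9 (z = 9*(4 - 5) = 9*(-1) = -9)
z*308 + D(Q) = -9*308 - 19 = -2772 - 19 = -2791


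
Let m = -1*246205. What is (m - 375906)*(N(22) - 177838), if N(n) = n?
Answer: 110621289576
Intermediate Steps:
m = -246205
(m - 375906)*(N(22) - 177838) = (-246205 - 375906)*(22 - 177838) = -622111*(-177816) = 110621289576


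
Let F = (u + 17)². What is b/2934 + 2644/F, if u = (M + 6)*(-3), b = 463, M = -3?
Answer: 973391/23472 ≈ 41.470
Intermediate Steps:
u = -9 (u = (-3 + 6)*(-3) = 3*(-3) = -9)
F = 64 (F = (-9 + 17)² = 8² = 64)
b/2934 + 2644/F = 463/2934 + 2644/64 = 463*(1/2934) + 2644*(1/64) = 463/2934 + 661/16 = 973391/23472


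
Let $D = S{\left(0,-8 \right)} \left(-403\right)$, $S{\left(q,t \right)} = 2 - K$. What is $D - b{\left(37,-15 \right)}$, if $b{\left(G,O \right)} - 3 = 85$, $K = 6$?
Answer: $1524$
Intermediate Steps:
$b{\left(G,O \right)} = 88$ ($b{\left(G,O \right)} = 3 + 85 = 88$)
$S{\left(q,t \right)} = -4$ ($S{\left(q,t \right)} = 2 - 6 = -4$)
$D = 1612$ ($D = \left(-4\right) \left(-403\right) = 1612$)
$D - b{\left(37,-15 \right)} = 1612 - 88 = 1524$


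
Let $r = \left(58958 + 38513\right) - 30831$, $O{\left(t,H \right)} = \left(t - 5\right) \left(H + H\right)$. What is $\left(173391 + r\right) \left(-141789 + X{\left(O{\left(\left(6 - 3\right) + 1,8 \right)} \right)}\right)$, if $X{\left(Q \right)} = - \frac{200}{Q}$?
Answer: $- \frac{68061510143}{2} \approx -3.4031 \cdot 10^{10}$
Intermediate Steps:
$O{\left(t,H \right)} = 2 H \left(-5 + t\right)$ ($O{\left(t,H \right)} = \left(-5 + t\right) 2 H = 2 H \left(-5 + t\right)$)
$r = 66640$ ($r = 97471 - 30831 = 66640$)
$\left(173391 + r\right) \left(-141789 + X{\left(O{\left(\left(6 - 3\right) + 1,8 \right)} \right)}\right) = \left(173391 + 66640\right) \left(-141789 - \frac{200}{2 \cdot 8 \left(-5 + \left(\left(6 - 3\right) + 1\right)\right)}\right) = 240031 \left(-141789 - \frac{200}{2 \cdot 8 \left(-5 + \left(3 + 1\right)\right)}\right) = 240031 \left(-141789 - \frac{200}{2 \cdot 8 \left(-5 + 4\right)}\right) = 240031 \left(-141789 - \frac{200}{2 \cdot 8 \left(-1\right)}\right) = 240031 \left(-141789 - \frac{200}{-16}\right) = 240031 \left(-141789 - - \frac{25}{2}\right) = 240031 \left(-141789 + \frac{25}{2}\right) = 240031 \left(- \frac{283553}{2}\right) = - \frac{68061510143}{2}$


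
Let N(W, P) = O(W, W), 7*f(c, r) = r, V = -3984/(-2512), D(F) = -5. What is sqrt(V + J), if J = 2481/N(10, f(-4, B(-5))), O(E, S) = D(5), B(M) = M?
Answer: 4*I*sqrt(19049595)/785 ≈ 22.24*I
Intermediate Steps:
O(E, S) = -5
V = 249/157 (V = -3984*(-1/2512) = 249/157 ≈ 1.5860)
f(c, r) = r/7
N(W, P) = -5
J = -2481/5 (J = 2481/(-5) = 2481*(-1/5) = -2481/5 ≈ -496.20)
sqrt(V + J) = sqrt(249/157 - 2481/5) = sqrt(-388272/785) = 4*I*sqrt(19049595)/785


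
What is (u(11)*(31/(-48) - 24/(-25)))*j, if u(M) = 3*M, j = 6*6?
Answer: 37323/100 ≈ 373.23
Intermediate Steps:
j = 36
(u(11)*(31/(-48) - 24/(-25)))*j = ((3*11)*(31/(-48) - 24/(-25)))*36 = (33*(31*(-1/48) - 24*(-1/25)))*36 = (33*(-31/48 + 24/25))*36 = (33*(377/1200))*36 = (4147/400)*36 = 37323/100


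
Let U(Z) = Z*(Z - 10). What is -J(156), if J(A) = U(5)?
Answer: 25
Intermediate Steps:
U(Z) = Z*(-10 + Z)
J(A) = -25 (J(A) = 5*(-10 + 5) = 5*(-5) = -25)
-J(156) = -1*(-25) = 25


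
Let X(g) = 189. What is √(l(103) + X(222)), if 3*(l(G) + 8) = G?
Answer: √1938/3 ≈ 14.674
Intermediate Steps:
l(G) = -8 + G/3
√(l(103) + X(222)) = √((-8 + (⅓)*103) + 189) = √((-8 + 103/3) + 189) = √(79/3 + 189) = √(646/3) = √1938/3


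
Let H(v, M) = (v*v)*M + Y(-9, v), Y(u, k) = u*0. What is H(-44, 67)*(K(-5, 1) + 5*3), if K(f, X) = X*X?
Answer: 2075392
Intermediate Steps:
Y(u, k) = 0
K(f, X) = X²
H(v, M) = M*v² (H(v, M) = (v*v)*M + 0 = v²*M + 0 = M*v² + 0 = M*v²)
H(-44, 67)*(K(-5, 1) + 5*3) = (67*(-44)²)*(1² + 5*3) = (67*1936)*(1 + 15) = 129712*16 = 2075392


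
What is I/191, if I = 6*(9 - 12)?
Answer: -18/191 ≈ -0.094241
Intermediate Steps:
I = -18 (I = 6*(-3) = -18)
I/191 = -18/191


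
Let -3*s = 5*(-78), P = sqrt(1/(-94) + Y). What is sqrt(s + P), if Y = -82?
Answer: sqrt(1148680 + 94*I*sqrt(724646))/94 ≈ 11.409 + 0.39689*I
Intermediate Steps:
P = I*sqrt(724646)/94 (P = sqrt(1/(-94) - 82) = sqrt(-1/94 - 82) = sqrt(-7709/94) = I*sqrt(724646)/94 ≈ 9.056*I)
s = 130 (s = -5*(-78)/3 = -1/3*(-390) = 130)
sqrt(s + P) = sqrt(130 + I*sqrt(724646)/94)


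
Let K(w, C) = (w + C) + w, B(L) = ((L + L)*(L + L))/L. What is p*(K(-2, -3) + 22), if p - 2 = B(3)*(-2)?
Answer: -330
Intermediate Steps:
B(L) = 4*L (B(L) = ((2*L)*(2*L))/L = (4*L²)/L = 4*L)
p = -22 (p = 2 + (4*3)*(-2) = 2 + 12*(-2) = 2 - 24 = -22)
K(w, C) = C + 2*w (K(w, C) = (C + w) + w = C + 2*w)
p*(K(-2, -3) + 22) = -22*((-3 + 2*(-2)) + 22) = -22*((-3 - 4) + 22) = -22*(-7 + 22) = -22*15 = -330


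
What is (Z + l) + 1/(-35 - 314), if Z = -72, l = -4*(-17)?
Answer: -1397/349 ≈ -4.0029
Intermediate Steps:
l = 68
(Z + l) + 1/(-35 - 314) = (-72 + 68) + 1/(-35 - 314) = -4 + 1/(-349) = -4 - 1/349 = -1397/349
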